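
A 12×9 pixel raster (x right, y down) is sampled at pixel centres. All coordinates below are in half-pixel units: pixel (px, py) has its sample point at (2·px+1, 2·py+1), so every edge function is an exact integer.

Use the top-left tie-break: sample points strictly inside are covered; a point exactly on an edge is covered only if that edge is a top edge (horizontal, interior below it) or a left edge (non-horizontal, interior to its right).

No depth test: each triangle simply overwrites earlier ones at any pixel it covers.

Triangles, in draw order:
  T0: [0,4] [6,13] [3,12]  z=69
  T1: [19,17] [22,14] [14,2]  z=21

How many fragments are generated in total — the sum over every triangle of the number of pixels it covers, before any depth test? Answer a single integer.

T0:
  2·area = 21
  edge (0, 4)→(6, 13): d=(6,9) right/bottom  bias=-1
  edge (6, 13)→(3, 12): d=(-3,-1) top-left  bias=+0
  edge (3, 12)→(0, 4): d=(-3,-8) top-left  bias=+0
    (1,4)@(3, 9): e=[3,9,9] → █
    (2,4)@(5, 9): e=[-15,11,25] → ·
    (1,5)@(3, 11): e=[15,3,3] → █
    (2,5)@(5, 11): e=[-3,5,19] → ·
    (1,6)@(3, 13): e=[27,-3,-3] → ·
  covered (2 px):
    · · · · · · · · · · · ·
    · · · · · · · · · · · ·
    · · · · · · · · · · · ·
    · · · · · · · · · · · ·
    · █ · · · · · · · · · ·
    · █ · · · · · · · · · ·
    · · · · · · · · · · · ·
    · · · · · · · · · · · ·
    · · · · · · · · · · · ·
T1:
  2·area = 60  (B↔C swapped to make it positive)
  edge (19, 17)→(14, 2): d=(-5,-15) top-left  bias=+0
  edge (14, 2)→(22, 14): d=(8,12) right/bottom  bias=-1
  edge (22, 14)→(19, 17): d=(-3,3) right/bottom  bias=-1
    (7,2)@(15, 5): e=[0,12,48] → █  [on edge]
    (8,2)@(17, 5): e=[30,-12,42] → ·
    (7,3)@(15, 7): e=[-10,28,42] → ·
    (8,3)@(17, 7): e=[20,4,36] → █
    (9,3)@(19, 7): e=[50,-20,30] → ·
    (8,4)@(17, 9): e=[10,20,30] → █
    (9,4)@(19, 9): e=[40,-4,24] → ·
    (8,5)@(17, 11): e=[0,36,24] → █  [on edge]
    (9,5)@(19, 11): e=[30,12,18] → █
    (10,5)@(21, 11): e=[60,-12,12] → ·
    (8,6)@(17, 13): e=[-10,52,18] → ·
    (9,6)@(19, 13): e=[20,28,12] → █
    (11,6)@(23, 13): e=[80,-20,0] → ·  [on edge]
    (10,7)@(21, 15): e=[40,20,0] → ·  [on edge]
    (9,8)@(19, 17): e=[0,60,0] → ·  [on edge]
  covered (8 px):
    · · · · · · · · · · · ·
    · · · · · · · · · · · ·
    · · · · · · · █ · · · ·
    · · · · · · · · █ · · ·
    · · · · · · · · █ · · ·
    · · · · · · · · █ █ · ·
    · · · · · · · · · █ █ ·
    · · · · · · · · · █ · ·
    · · · · · · · · · · · ·

Answer: 10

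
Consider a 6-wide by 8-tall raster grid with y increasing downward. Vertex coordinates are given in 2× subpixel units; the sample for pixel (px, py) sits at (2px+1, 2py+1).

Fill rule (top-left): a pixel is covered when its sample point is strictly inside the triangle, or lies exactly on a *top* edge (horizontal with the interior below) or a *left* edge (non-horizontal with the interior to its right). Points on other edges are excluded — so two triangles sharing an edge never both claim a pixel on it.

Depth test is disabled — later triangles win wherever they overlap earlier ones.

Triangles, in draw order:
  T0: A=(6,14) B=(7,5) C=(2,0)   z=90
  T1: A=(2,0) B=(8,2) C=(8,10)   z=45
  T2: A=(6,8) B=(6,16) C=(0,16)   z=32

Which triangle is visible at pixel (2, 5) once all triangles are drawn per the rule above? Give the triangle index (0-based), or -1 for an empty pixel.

T0:
  2·area = 50  (B↔C swapped to make it positive)
  edge (6, 14)→(2, 0): d=(-4,-14) top-left  bias=+0
  edge (2, 0)→(7, 5): d=(5,5) right/bottom  bias=-1
  edge (7, 5)→(6, 14): d=(-1,9) right/bottom  bias=-1
    (1,0)@(3, 1): e=[10,0,40] → ·  [on edge]
    (1,1)@(3, 3): e=[2,10,38] → █
    (2,1)@(5, 3): e=[30,0,20] → ·  [on edge]
    (1,2)@(3, 5): e=[-6,20,36] → ·
    (2,2)@(5, 5): e=[22,10,18] → █
    (3,2)@(7, 5): e=[50,0,0] → ·  [on edge]
    (2,3)@(5, 7): e=[14,20,16] → █
    (3,3)@(7, 7): e=[42,10,-2] → ·
    (4,3)@(9, 7): e=[70,0,-20] → ·  [on edge]
    (2,4)@(5, 9): e=[6,30,14] → █
    (3,4)@(7, 9): e=[34,20,-4] → ·
    (5,4)@(11, 9): e=[90,0,-40] → ·  [on edge]
  covered (4 px):
    · · · · · ·
    · █ · · · ·
    · · █ · · ·
    · · █ · · ·
    · · █ · · ·
    · · · · · ·
    · · · · · ·
    · · · · · ·
T1:
  2·area = 48
  edge (2, 0)→(8, 2): d=(6,2) right/bottom  bias=-1
  edge (8, 2)→(8, 10): d=(0,8) right/bottom  bias=-1
  edge (8, 10)→(2, 0): d=(-6,-10) top-left  bias=+0
    (1,0)@(3, 1): e=[4,40,4] → █
    (2,0)@(5, 1): e=[0,24,24] → ·  [on edge]
    (1,1)@(3, 3): e=[16,40,-8] → ·
    (2,1)@(5, 3): e=[12,24,12] → █
    (3,1)@(7, 3): e=[8,8,32] → █
    (4,1)@(9, 3): e=[4,-8,52] → ·
    (5,1)@(11, 3): e=[0,-24,72] → ·  [on edge]
    (2,2)@(5, 5): e=[24,24,0] → █  [on edge]
    (4,2)@(9, 5): e=[16,-8,40] → ·
    (2,3)@(5, 7): e=[36,24,-12] → ·
    (3,3)@(7, 7): e=[32,8,8] → █
    (4,3)@(9, 7): e=[28,-8,28] → ·
    (5,7)@(11, 15): e=[72,-24,0] → ·  [on edge]
  covered (6 px):
    · █ · · · ·
    · · █ █ · ·
    · · █ █ · ·
    · · · █ · ·
    · · · · · ·
    · · · · · ·
    · · · · · ·
    · · · · · ·
T2:
  2·area = 48
  edge (6, 8)→(6, 16): d=(0,8) right/bottom  bias=-1
  edge (6, 16)→(0, 16): d=(-6,0) right/bottom  bias=-1
  edge (0, 16)→(6, 8): d=(6,-8) top-left  bias=+0
    (2,5)@(5, 11): e=[8,30,10] → █
    (3,5)@(7, 11): e=[-8,30,26] → ·
    (1,6)@(3, 13): e=[24,18,6] → █
    (3,6)@(7, 13): e=[-8,18,38] → ·
    (0,7)@(1, 15): e=[40,6,2] → █
    (3,7)@(7, 15): e=[-8,6,50] → ·
  covered (6 px):
    · · · · · ·
    · · · · · ·
    · · · · · ·
    · · · · · ·
    · · · · · ·
    · · █ · · ·
    · █ █ · · ·
    █ █ █ · · ·

Z-buffer (winner per pixel, '.' = empty):
  . 1 . . . .
  . 0 1 1 . .
  . . 1 1 . .
  . . 0 1 . .
  . . 0 . . .
  . . 2 . . .
  . 2 2 . . .
  2 2 2 . . .

Result: 2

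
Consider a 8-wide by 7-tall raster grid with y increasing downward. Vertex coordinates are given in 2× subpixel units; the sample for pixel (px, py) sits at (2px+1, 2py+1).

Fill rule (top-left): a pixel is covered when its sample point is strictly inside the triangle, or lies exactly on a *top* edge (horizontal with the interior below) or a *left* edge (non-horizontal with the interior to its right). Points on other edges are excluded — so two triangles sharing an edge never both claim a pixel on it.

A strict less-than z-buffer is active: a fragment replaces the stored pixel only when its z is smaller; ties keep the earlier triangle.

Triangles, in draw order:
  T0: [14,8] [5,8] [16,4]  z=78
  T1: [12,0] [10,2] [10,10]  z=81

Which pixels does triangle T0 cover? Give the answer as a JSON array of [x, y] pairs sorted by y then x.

T0:
  2·area = 36
  edge (14, 8)→(5, 8): d=(-9,0) right/bottom  bias=-1
  edge (5, 8)→(16, 4): d=(11,-4) top-left  bias=+0
  edge (16, 4)→(14, 8): d=(-2,4) right/bottom  bias=-1
    (7,2)@(15, 5): e=[27,7,2] → X
    (4,3)@(9, 7): e=[9,5,22] → X
    (5,3)@(11, 7): e=[9,13,14] → X
    (6,3)@(13, 7): e=[9,21,6] → X
    (7,3)@(15, 7): e=[9,29,-2] → .
    (4,4)@(9, 9): e=[-9,27,18] → .
    (5,4)@(11, 9): e=[-9,35,10] → .
    (6,4)@(13, 9): e=[-9,43,2] → .
  covered (4 px):
    . . . . . . . .
    . . . . . . . .
    . . . . . . . X
    . . . . X X X .
    . . . . . . . .
    . . . . . . . .
    . . . . . . . .
T1:
  2·area = 16  (B↔C swapped to make it positive)
  edge (12, 0)→(10, 10): d=(-2,10) right/bottom  bias=-1
  edge (10, 10)→(10, 2): d=(0,-8) top-left  bias=+0
  edge (10, 2)→(12, 0): d=(2,-2) top-left  bias=+0
    (5,0)@(11, 1): e=[8,8,0] → X  [on edge]
    (6,0)@(13, 1): e=[-12,24,4] → .
    (4,1)@(9, 3): e=[24,-8,0] → .  [on edge]
    (5,1)@(11, 3): e=[4,8,4] → X
    (6,1)@(13, 3): e=[-16,24,8] → .
    (3,2)@(7, 5): e=[40,-24,0] → .  [on edge]
    (5,2)@(11, 5): e=[0,8,8] → .  [on edge]
    (2,3)@(5, 7): e=[56,-40,0] → .  [on edge]
    (1,4)@(3, 9): e=[72,-56,0] → .  [on edge]
    (0,5)@(1, 11): e=[88,-72,0] → .  [on edge]
  covered (2 px):
    . . . . . X . .
    . . . . . X . .
    . . . . . . . .
    . . . . . . . .
    . . . . . . . .
    . . . . . . . .
    . . . . . . . .

Result: [[7,2],[4,3],[5,3],[6,3]]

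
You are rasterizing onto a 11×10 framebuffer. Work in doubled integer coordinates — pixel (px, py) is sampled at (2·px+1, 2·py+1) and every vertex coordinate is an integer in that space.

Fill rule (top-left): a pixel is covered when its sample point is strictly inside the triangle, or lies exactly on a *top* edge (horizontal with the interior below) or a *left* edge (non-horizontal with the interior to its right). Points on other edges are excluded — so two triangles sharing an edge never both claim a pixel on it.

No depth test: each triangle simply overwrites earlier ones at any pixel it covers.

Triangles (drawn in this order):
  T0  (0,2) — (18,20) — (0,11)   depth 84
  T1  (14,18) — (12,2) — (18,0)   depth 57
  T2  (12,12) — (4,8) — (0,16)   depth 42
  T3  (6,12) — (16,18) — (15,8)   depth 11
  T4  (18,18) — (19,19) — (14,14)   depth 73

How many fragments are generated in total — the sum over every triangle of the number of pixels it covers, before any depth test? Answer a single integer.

T0:
  2·area = 162
  edge (0, 2)→(18, 20): d=(18,18) right/bottom  bias=-1
  edge (18, 20)→(0, 11): d=(-18,-9) top-left  bias=+0
  edge (0, 11)→(0, 2): d=(0,-9) top-left  bias=+0
    (0,1)@(1, 3): e=[0,153,9] → .  [on edge]
    (0,2)@(1, 5): e=[36,117,9] → X
    (1,2)@(3, 5): e=[0,135,27] → .  [on edge]
    (0,3)@(1, 7): e=[72,81,9] → X
    (1,3)@(3, 7): e=[36,99,27] → X
    (2,3)@(5, 7): e=[0,117,45] → .  [on edge]
    (0,4)@(1, 9): e=[108,45,9] → X
    (2,4)@(5, 9): e=[36,81,45] → X
    (3,4)@(7, 9): e=[0,99,63] → .  [on edge]
    (0,5)@(1, 11): e=[144,9,9] → X
    (3,5)@(7, 11): e=[36,63,63] → X
    (4,5)@(9, 11): e=[0,81,81] → .  [on edge]
    (5,6)@(11, 13): e=[0,63,99] → .  [on edge]
    (6,7)@(13, 15): e=[0,45,117] → .  [on edge]
    (7,8)@(15, 17): e=[0,27,135] → .  [on edge]
    (8,9)@(17, 19): e=[0,9,153] → .  [on edge]
  covered (16 px):
    . . . . . . . . . . .
    . . . . . . . . . . .
    X . . . . . . . . . .
    X X . . . . . . . . .
    X X X . . . . . . . .
    X X X X . . . . . . .
    . . X X X . . . . . .
    . . . . X X . . . . .
    . . . . . . X . . . .
    . . . . . . . . . . .
T1:
  2·area = 100
  edge (14, 18)→(12, 2): d=(-2,-16) top-left  bias=+0
  edge (12, 2)→(18, 0): d=(6,-2) top-left  bias=+0
  edge (18, 0)→(14, 18): d=(-4,18) right/bottom  bias=-1
    (7,0)@(15, 1): e=[50,0,50] → X  [on edge]
    (8,0)@(17, 1): e=[82,4,14] → X
    (9,0)@(19, 1): e=[114,8,-22] → .
    (4,1)@(9, 3): e=[-50,0,150] → .  [on edge]
    (6,1)@(13, 3): e=[14,8,78] → X
    (9,1)@(19, 3): e=[110,20,-30] → .
    (1,2)@(3, 5): e=[-150,0,250] → .  [on edge]
    (6,2)@(13, 5): e=[10,20,70] → X
    (8,2)@(17, 5): e=[74,28,-2] → .
    (6,3)@(13, 7): e=[6,32,62] → X
    (8,3)@(17, 7): e=[70,40,-10] → .
    (6,4)@(13, 9): e=[2,44,54] → X
  covered (13 px):
    . . . . . . . X X . .
    . . . . . . X X X . .
    . . . . . . X X . . .
    . . . . . . X X . . .
    . . . . . . X X . . .
    . . . . . . . X . . .
    . . . . . . . X . . .
    . . . . . . . . . . .
    . . . . . . . . . . .
    . . . . . . . . . . .
T2:
  2·area = 80  (B↔C swapped to make it positive)
  edge (12, 12)→(0, 16): d=(-12,4) right/bottom  bias=-1
  edge (0, 16)→(4, 8): d=(4,-8) top-left  bias=+0
  edge (4, 8)→(12, 12): d=(8,4) right/bottom  bias=-1
    (2,4)@(5, 9): e=[64,12,4] → X
    (3,4)@(7, 9): e=[56,28,-4] → .
    (10,4)@(21, 9): e=[0,140,-60] → .  [on edge]
    (1,5)@(3, 11): e=[48,4,28] → X
    (3,5)@(7, 11): e=[32,36,12] → X
    (4,5)@(9, 11): e=[24,52,4] → X
    (5,5)@(11, 11): e=[16,68,-4] → .
    (7,5)@(15, 11): e=[0,100,-20] → .  [on edge]
    (1,6)@(3, 13): e=[24,12,44] → X
    (4,6)@(9, 13): e=[0,60,20] → .  [on edge]
    (0,7)@(1, 15): e=[8,4,68] → X
    (1,7)@(3, 15): e=[0,20,60] → .  [on edge]
  covered (9 px):
    . . . . . . . . . . .
    . . . . . . . . . . .
    . . . . . . . . . . .
    . . . . . . . . . . .
    . . X . . . . . . . .
    . X X X X . . . . . .
    . X X X . . . . . . .
    X . . . . . . . . . .
    . . . . . . . . . . .
    . . . . . . . . . . .
T3:
  2·area = 94  (B↔C swapped to make it positive)
  edge (6, 12)→(15, 8): d=(9,-4) top-left  bias=+0
  edge (15, 8)→(16, 18): d=(1,10) right/bottom  bias=-1
  edge (16, 18)→(6, 12): d=(-10,-6) top-left  bias=+0
    (0,4)@(1, 9): e=[-47,141,0] → .  [on edge]
    (6,4)@(13, 9): e=[1,21,72] → X
    (7,4)@(15, 9): e=[9,1,84] → X
    (8,4)@(17, 9): e=[17,-19,96] → .
    (4,5)@(9, 11): e=[3,63,28] → X
    (5,5)@(11, 11): e=[11,43,40] → X
    (8,5)@(17, 11): e=[35,-17,76] → .
    (4,6)@(9, 13): e=[21,65,8] → X
    (8,6)@(17, 13): e=[53,-15,56] → .
    (4,7)@(9, 15): e=[39,67,-12] → .
    (5,7)@(11, 15): e=[47,47,0] → X  [on edge]
    (8,7)@(17, 15): e=[71,-13,36] → .
  covered (14 px):
    . . . . . . . . . . .
    . . . . . . . . . . .
    . . . . . . . . . . .
    . . . . . . . . . . .
    . . . . . . X X . . .
    . . . . X X X X . . .
    . . . . X X X X . . .
    . . . . . X X X . . .
    . . . . . . . X . . .
    . . . . . . . . . . .
T4:
  degenerate (2·area = 0) — covers nothing

Result: 52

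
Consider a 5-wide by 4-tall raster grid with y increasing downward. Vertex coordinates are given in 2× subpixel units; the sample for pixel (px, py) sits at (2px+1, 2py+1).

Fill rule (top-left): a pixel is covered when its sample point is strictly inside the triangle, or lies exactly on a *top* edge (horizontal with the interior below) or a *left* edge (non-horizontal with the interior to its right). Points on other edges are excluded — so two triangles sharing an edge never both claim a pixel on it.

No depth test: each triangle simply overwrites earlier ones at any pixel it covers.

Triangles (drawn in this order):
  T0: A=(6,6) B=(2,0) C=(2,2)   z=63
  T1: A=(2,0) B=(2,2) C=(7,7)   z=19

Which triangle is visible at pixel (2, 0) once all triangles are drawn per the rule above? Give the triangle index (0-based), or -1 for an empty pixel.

T0:
  2·area = 8  (B↔C swapped to make it positive)
  edge (6, 6)→(2, 2): d=(-4,-4) top-left  bias=+0
  edge (2, 2)→(2, 0): d=(0,-2) top-left  bias=+0
  edge (2, 0)→(6, 6): d=(4,6) right/bottom  bias=-1
    (0,0)@(1, 1): e=[0,-2,10] → .  [on edge]
    (1,1)@(3, 3): e=[0,2,6] → X  [on edge]
    (2,1)@(5, 3): e=[8,6,-6] → .
    (1,2)@(3, 5): e=[-8,2,14] → .
    (2,2)@(5, 5): e=[0,6,2] → X  [on edge]
    (3,2)@(7, 5): e=[8,10,-10] → .
    (2,3)@(5, 7): e=[-8,6,10] → .
    (3,3)@(7, 7): e=[0,10,-2] → .  [on edge]
  covered (2 px):
    . . . . .
    . X . . .
    . . X . .
    . . . . .
T1:
  2·area = 10  (B↔C swapped to make it positive)
  edge (2, 0)→(7, 7): d=(5,7) right/bottom  bias=-1
  edge (7, 7)→(2, 2): d=(-5,-5) top-left  bias=+0
  edge (2, 2)→(2, 0): d=(0,-2) top-left  bias=+0
    (0,0)@(1, 1): e=[12,0,-2] → .  [on edge]
    (1,1)@(3, 3): e=[8,0,2] → X  [on edge]
    (2,1)@(5, 3): e=[-6,10,6] → .
    (1,2)@(3, 5): e=[18,-10,2] → .
    (2,2)@(5, 5): e=[4,0,6] → X  [on edge]
    (3,2)@(7, 5): e=[-10,10,10] → .
    (2,3)@(5, 7): e=[14,-10,6] → .
    (3,3)@(7, 7): e=[0,0,10] → .  [on edge]
  covered (2 px):
    . . . . .
    . X . . .
    . . X . .
    . . . . .

Z-buffer (winner per pixel, '.' = empty):
  . . . . .
  . 1 . . .
  . . 1 . .
  . . . . .

Final: -1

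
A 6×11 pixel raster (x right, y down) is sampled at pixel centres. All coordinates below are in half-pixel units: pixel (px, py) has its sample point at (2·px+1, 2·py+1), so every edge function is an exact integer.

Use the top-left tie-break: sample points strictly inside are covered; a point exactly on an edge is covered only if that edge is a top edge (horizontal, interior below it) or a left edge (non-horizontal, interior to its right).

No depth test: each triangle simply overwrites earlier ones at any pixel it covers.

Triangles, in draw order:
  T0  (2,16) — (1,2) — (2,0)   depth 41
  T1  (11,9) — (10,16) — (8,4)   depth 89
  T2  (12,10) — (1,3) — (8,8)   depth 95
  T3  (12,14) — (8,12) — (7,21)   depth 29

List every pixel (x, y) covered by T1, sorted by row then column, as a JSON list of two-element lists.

T0:
  2·area = 16
  edge (2, 16)→(1, 2): d=(-1,-14) top-left  bias=+0
  edge (1, 2)→(2, 0): d=(1,-2) top-left  bias=+0
  edge (2, 0)→(2, 16): d=(0,16) right/bottom  bias=-1
  covered (0 px):
    · · · · · ·
    · · · · · ·
    · · · · · ·
    · · · · · ·
    · · · · · ·
    · · · · · ·
    · · · · · ·
    · · · · · ·
    · · · · · ·
    · · · · · ·
    · · · · · ·
T1:
  2·area = 26
  edge (11, 9)→(10, 16): d=(-1,7) right/bottom  bias=-1
  edge (10, 16)→(8, 4): d=(-2,-12) top-left  bias=+0
  edge (8, 4)→(11, 9): d=(3,5) right/bottom  bias=-1
    (4,3)@(9, 7): e=[16,6,4] → █
    (5,3)@(11, 7): e=[2,30,-6] → ·
    (4,4)@(9, 9): e=[14,2,10] → █
    (5,4)@(11, 9): e=[0,26,0] → ·  [on edge]
    (4,5)@(9, 11): e=[12,-2,16] → ·
  covered (2 px):
    · · · · · ·
    · · · · · ·
    · · · · · ·
    · · · · █ ·
    · · · · █ ·
    · · · · · ·
    · · · · · ·
    · · · · · ·
    · · · · · ·
    · · · · · ·
    · · · · · ·
T2:
  2·area = 6  (B↔C swapped to make it positive)
  edge (12, 10)→(8, 8): d=(-4,-2) top-left  bias=+0
  edge (8, 8)→(1, 3): d=(-7,-5) top-left  bias=+0
  edge (1, 3)→(12, 10): d=(11,7) right/bottom  bias=-1
    (0,1)@(1, 3): e=[6,0,0] → ·  [on edge]
    (3,3)@(7, 7): e=[2,2,2] → █
    (4,3)@(9, 7): e=[6,12,-12] → ·
    (3,4)@(7, 9): e=[-6,-12,24] → ·
  covered (1 px):
    · · · · · ·
    · · · · · ·
    · · · · · ·
    · · · █ · ·
    · · · · · ·
    · · · · · ·
    · · · · · ·
    · · · · · ·
    · · · · · ·
    · · · · · ·
    · · · · · ·
T3:
  2·area = 38  (B↔C swapped to make it positive)
  edge (12, 14)→(7, 21): d=(-5,7) right/bottom  bias=-1
  edge (7, 21)→(8, 12): d=(1,-9) top-left  bias=+0
  edge (8, 12)→(12, 14): d=(4,2) right/bottom  bias=-1
    (4,1)@(9, 3): e=[76,0,-38] → ·  [on edge]
    (4,6)@(9, 13): e=[26,10,2] → █
    (5,6)@(11, 13): e=[12,28,-2] → ·
    (4,7)@(9, 15): e=[16,12,10] → █
    (5,7)@(11, 15): e=[2,30,6] → █
    (4,8)@(9, 17): e=[6,14,18] → █
    (5,8)@(11, 17): e=[-8,32,14] → ·
    (4,9)@(9, 19): e=[-4,16,26] → ·
    (3,10)@(7, 21): e=[0,0,38] → ·  [on edge]
  covered (4 px):
    · · · · · ·
    · · · · · ·
    · · · · · ·
    · · · · · ·
    · · · · · ·
    · · · · · ·
    · · · · █ ·
    · · · · █ █
    · · · · █ ·
    · · · · · ·
    · · · · · ·

Answer: [[4,3],[4,4]]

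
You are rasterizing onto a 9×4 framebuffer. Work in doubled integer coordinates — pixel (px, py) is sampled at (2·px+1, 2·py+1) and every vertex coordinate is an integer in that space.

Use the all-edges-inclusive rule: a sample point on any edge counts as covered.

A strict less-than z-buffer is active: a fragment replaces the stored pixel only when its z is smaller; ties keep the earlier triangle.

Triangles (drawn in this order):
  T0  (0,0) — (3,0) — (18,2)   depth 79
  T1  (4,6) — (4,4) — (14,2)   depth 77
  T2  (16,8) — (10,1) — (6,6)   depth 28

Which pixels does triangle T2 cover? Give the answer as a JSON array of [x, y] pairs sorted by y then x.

T0:
  2·area = 6
  edge (0, 0)→(3, 0): d=(3,0) inclusive
  edge (3, 0)→(18, 2): d=(15,2) inclusive
  edge (18, 2)→(0, 0): d=(-18,-2) inclusive
    (4,0)@(9, 1): e=[3,3,0] → X  [on edge]
    (5,0)@(11, 1): e=[3,-1,4] → .
    (4,1)@(9, 3): e=[9,33,-36] → .
  covered (1 px):
    . . . . X . . . .
    . . . . . . . . .
    . . . . . . . . .
    . . . . . . . . .
T1:
  2·area = 20
  edge (4, 6)→(4, 4): d=(0,-2) inclusive
  edge (4, 4)→(14, 2): d=(10,-2) inclusive
  edge (14, 2)→(4, 6): d=(-10,4) inclusive
    (4,1)@(9, 3): e=[10,0,10] → X  [on edge]
    (5,1)@(11, 3): e=[14,4,2] → X
    (6,1)@(13, 3): e=[18,8,-6] → .
    (2,2)@(5, 5): e=[2,12,6] → X
    (3,2)@(7, 5): e=[6,16,-2] → .
    (4,2)@(9, 5): e=[10,20,-10] → .
    (5,2)@(11, 5): e=[14,24,-18] → .
    (2,3)@(5, 7): e=[2,32,-14] → .
  covered (3 px):
    . . . . . . . . .
    . . . . X X . . .
    . . X . . . . . .
    . . . . . . . . .
T2:
  2·area = 58  (B↔C swapped to make it positive)
  edge (16, 8)→(6, 6): d=(-10,-2) inclusive
  edge (6, 6)→(10, 1): d=(4,-5) inclusive
  edge (10, 1)→(16, 8): d=(6,7) inclusive
    (4,1)@(9, 3): e=[36,3,19] → X
    (5,1)@(11, 3): e=[40,13,5] → X
    (6,1)@(13, 3): e=[44,23,-9] → .
    (0,2)@(1, 5): e=[0,-29,87] → .  [on edge]
    (3,2)@(7, 5): e=[12,1,45] → X
    (6,2)@(13, 5): e=[24,31,3] → X
    (7,2)@(15, 5): e=[28,41,-11] → .
    (3,3)@(7, 7): e=[-8,9,57] → .
    (4,3)@(9, 7): e=[-4,19,43] → .
    (5,3)@(11, 7): e=[0,29,29] → X  [on edge]
    (7,3)@(15, 7): e=[8,49,1] → X
    (8,3)@(17, 7): e=[12,59,-13] → .
  covered (9 px):
    . . . . . . . . .
    . . . . X X . . .
    . . . X X X X . .
    . . . . . X X X .

Result: [[4,1],[5,1],[3,2],[4,2],[5,2],[6,2],[5,3],[6,3],[7,3]]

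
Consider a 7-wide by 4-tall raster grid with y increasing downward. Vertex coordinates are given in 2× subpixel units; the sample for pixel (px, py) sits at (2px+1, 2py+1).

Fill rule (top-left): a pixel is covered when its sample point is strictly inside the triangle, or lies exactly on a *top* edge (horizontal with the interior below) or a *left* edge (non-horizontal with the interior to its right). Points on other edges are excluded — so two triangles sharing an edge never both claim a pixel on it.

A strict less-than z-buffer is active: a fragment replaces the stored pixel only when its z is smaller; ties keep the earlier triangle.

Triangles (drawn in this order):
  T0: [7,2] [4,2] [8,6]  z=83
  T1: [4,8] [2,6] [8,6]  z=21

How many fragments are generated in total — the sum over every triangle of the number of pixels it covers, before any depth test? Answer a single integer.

T0:
  2·area = 12  (B↔C swapped to make it positive)
  edge (7, 2)→(8, 6): d=(1,4) right/bottom  bias=-1
  edge (8, 6)→(4, 2): d=(-4,-4) top-left  bias=+0
  edge (4, 2)→(7, 2): d=(3,0) top-left  bias=+0
    (1,0)@(3, 1): e=[15,0,-3] → ·  [on edge]
    (2,1)@(5, 3): e=[9,0,3] → #  [on edge]
    (3,1)@(7, 3): e=[1,8,3] → #
    (4,1)@(9, 3): e=[-7,16,3] → ·
    (2,2)@(5, 5): e=[11,-8,9] → ·
    (3,2)@(7, 5): e=[3,0,9] → #  [on edge]
    (4,2)@(9, 5): e=[-5,8,9] → ·
    (3,3)@(7, 7): e=[5,-8,15] → ·
    (4,3)@(9, 7): e=[-3,0,15] → ·  [on edge]
  covered (3 px):
    · · · · · · ·
    · · # # · · ·
    · · · # · · ·
    · · · · · · ·
T1:
  2·area = 12
  edge (4, 8)→(2, 6): d=(-2,-2) top-left  bias=+0
  edge (2, 6)→(8, 6): d=(6,0) top-left  bias=+0
  edge (8, 6)→(4, 8): d=(-4,2) right/bottom  bias=-1
    (0,2)@(1, 5): e=[0,-6,18] → ·  [on edge]
    (1,3)@(3, 7): e=[0,6,6] → #  [on edge]
    (2,3)@(5, 7): e=[4,6,2] → #
    (3,3)@(7, 7): e=[8,6,-2] → ·
  covered (2 px):
    · · · · · · ·
    · · · · · · ·
    · · · · · · ·
    · # # · · · ·

Answer: 5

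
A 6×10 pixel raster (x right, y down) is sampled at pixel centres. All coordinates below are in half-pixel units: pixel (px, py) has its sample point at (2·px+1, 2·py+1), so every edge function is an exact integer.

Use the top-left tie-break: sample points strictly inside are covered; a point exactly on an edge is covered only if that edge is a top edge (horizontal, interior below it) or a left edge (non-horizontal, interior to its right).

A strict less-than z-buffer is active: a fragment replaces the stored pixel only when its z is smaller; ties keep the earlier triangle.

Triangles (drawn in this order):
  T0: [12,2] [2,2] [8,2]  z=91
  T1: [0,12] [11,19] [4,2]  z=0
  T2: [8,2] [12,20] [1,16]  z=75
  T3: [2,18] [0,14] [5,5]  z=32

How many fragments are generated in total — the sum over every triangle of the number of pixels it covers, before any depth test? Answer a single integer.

T0:
  degenerate (2·area = 0) — covers nothing
T1:
  2·area = 138  (B↔C swapped to make it positive)
  edge (0, 12)→(4, 2): d=(4,-10) top-left  bias=+0
  edge (4, 2)→(11, 19): d=(7,17) right/bottom  bias=-1
  edge (11, 19)→(0, 12): d=(-11,-7) top-left  bias=+0
    (1,2)@(3, 5): e=[2,38,98] → X
    (2,2)@(5, 5): e=[22,4,112] → X
    (3,2)@(7, 5): e=[42,-30,126] → .
    (1,3)@(3, 7): e=[10,52,76] → X
    (3,3)@(7, 7): e=[50,-16,104] → .
    (1,4)@(3, 9): e=[18,66,54] → X
    (3,4)@(7, 9): e=[58,-2,82] → .
    (0,5)@(1, 11): e=[6,114,18] → X
    (3,5)@(7, 11): e=[66,12,60] → X
    (4,5)@(9, 11): e=[86,-22,74] → .
    (0,6)@(1, 13): e=[14,128,-4] → .
    (1,6)@(3, 13): e=[34,94,10] → X
    (5,9)@(11, 19): e=[138,0,0] → .  [on edge]
  covered (17 px):
    . . . . . .
    . . . . . .
    . X X . . .
    . X X . . .
    . X X . . .
    X X X X . .
    . X X X . .
    . . X X X .
    . . . . X .
    . . . . . .
T2:
  2·area = 182
  edge (8, 2)→(12, 20): d=(4,18) right/bottom  bias=-1
  edge (12, 20)→(1, 16): d=(-11,-4) top-left  bias=+0
  edge (1, 16)→(8, 2): d=(7,-14) top-left  bias=+0
    (3,2)@(7, 5): e=[30,145,7] → X
    (4,2)@(9, 5): e=[-6,153,35] → .
    (3,3)@(7, 7): e=[38,123,21] → X
    (4,3)@(9, 7): e=[2,131,49] → X
    (5,3)@(11, 7): e=[-34,139,77] → .
    (2,4)@(5, 9): e=[82,93,7] → X
    (5,4)@(11, 9): e=[-26,117,91] → .
    (2,5)@(5, 11): e=[90,71,21] → X
    (5,5)@(11, 11): e=[-18,95,105] → .
    (1,6)@(3, 13): e=[134,41,7] → X
    (5,6)@(11, 13): e=[-10,73,119] → .
    (1,7)@(3, 15): e=[142,19,21] → X
  covered (22 px):
    . . . . . .
    . . . . . .
    . . . X . .
    . . . X X .
    . . X X X .
    . . X X X .
    . X X X X .
    . X X X X .
    . . X X X X
    . . . . . X
T3:
  2·area = 38
  edge (2, 18)→(0, 14): d=(-2,-4) top-left  bias=+0
  edge (0, 14)→(5, 5): d=(5,-9) top-left  bias=+0
  edge (5, 5)→(2, 18): d=(-3,13) right/bottom  bias=-1
    (2,2)@(5, 5): e=[38,0,0] → .  [on edge]
    (1,4)@(3, 9): e=[22,2,14] → X
    (2,4)@(5, 9): e=[30,20,-12] → .
    (1,5)@(3, 11): e=[18,12,8] → X
    (2,5)@(5, 11): e=[26,30,-18] → .
    (0,6)@(1, 13): e=[6,4,28] → X
    (2,6)@(5, 13): e=[22,40,-24] → .
    (0,7)@(1, 15): e=[2,14,22] → X
    (1,7)@(3, 15): e=[10,32,-4] → .
    (0,8)@(1, 17): e=[-2,24,16] → .
  covered (5 px):
    . . . . . .
    . . . . . .
    . . . . . .
    . . . . . .
    . X . . . .
    . X . . . .
    X X . . . .
    X . . . . .
    . . . . . .
    . . . . . .

Final: 44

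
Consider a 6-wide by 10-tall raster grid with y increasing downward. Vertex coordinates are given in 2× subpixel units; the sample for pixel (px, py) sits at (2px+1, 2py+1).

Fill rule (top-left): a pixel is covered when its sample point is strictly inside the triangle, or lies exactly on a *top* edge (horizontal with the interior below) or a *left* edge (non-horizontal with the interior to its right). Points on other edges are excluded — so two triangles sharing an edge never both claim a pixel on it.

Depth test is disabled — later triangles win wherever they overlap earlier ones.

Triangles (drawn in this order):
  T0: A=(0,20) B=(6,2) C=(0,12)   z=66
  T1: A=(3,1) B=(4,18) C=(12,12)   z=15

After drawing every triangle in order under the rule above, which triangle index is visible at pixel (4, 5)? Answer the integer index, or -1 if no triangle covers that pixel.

T0:
  2·area = 48  (B↔C swapped to make it positive)
  edge (0, 20)→(0, 12): d=(0,-8) top-left  bias=+0
  edge (0, 12)→(6, 2): d=(6,-10) top-left  bias=+0
  edge (6, 2)→(0, 20): d=(-6,18) right/bottom  bias=-1
    (2,2)@(5, 5): e=[40,8,0] → .  [on edge]
    (1,3)@(3, 7): e=[24,0,24] → X  [on edge]
    (2,3)@(5, 7): e=[40,20,-12] → .
    (1,4)@(3, 9): e=[24,12,12] → X
    (2,4)@(5, 9): e=[40,32,-24] → .
    (0,5)@(1, 11): e=[8,4,36] → X
    (1,5)@(3, 11): e=[24,24,0] → .  [on edge]
    (0,6)@(1, 13): e=[8,16,24] → X
    (1,6)@(3, 13): e=[24,36,-12] → .
    (0,7)@(1, 15): e=[8,28,12] → X
    (1,7)@(3, 15): e=[24,48,-24] → .
    (0,8)@(1, 17): e=[8,40,0] → .  [on edge]
  covered (5 px):
    . . . . . .
    . . . . . .
    . . . . . .
    . X . . . .
    . X . . . .
    X . . . . .
    X . . . . .
    X . . . . .
    . . . . . .
    . . . . . .
T1:
  2·area = 142  (B↔C swapped to make it positive)
  edge (3, 1)→(12, 12): d=(9,11) right/bottom  bias=-1
  edge (12, 12)→(4, 18): d=(-8,6) right/bottom  bias=-1
  edge (4, 18)→(3, 1): d=(-1,-17) top-left  bias=+0
    (1,0)@(3, 1): e=[0,142,0] → .  [on edge]
    (2,2)@(5, 5): e=[14,98,30] → X
    (3,2)@(7, 5): e=[-8,86,64] → .
    (2,3)@(5, 7): e=[32,82,28] → X
    (3,3)@(7, 7): e=[10,70,62] → X
    (4,3)@(9, 7): e=[-12,58,96] → .
    (2,4)@(5, 9): e=[50,66,26] → X
    (4,4)@(9, 9): e=[6,42,94] → X
    (5,4)@(11, 9): e=[-16,30,128] → .
    (2,5)@(5, 11): e=[68,50,24] → X
    (5,5)@(11, 11): e=[2,14,126] → X
    (2,6)@(5, 13): e=[86,34,22] → X
  covered (16 px):
    . . . . . .
    . . . . . .
    . . X . . .
    . . X X . .
    . . X X X .
    . . X X X X
    . . X X X .
    . . X X . .
    . . X . . .
    . . . . . .

Z-buffer (winner per pixel, '.' = empty):
  . . . . . .
  . . . . . .
  . . 1 . . .
  . 0 1 1 . .
  . 0 1 1 1 .
  0 . 1 1 1 1
  0 . 1 1 1 .
  0 . 1 1 . .
  . . 1 . . .
  . . . . . .

Answer: 1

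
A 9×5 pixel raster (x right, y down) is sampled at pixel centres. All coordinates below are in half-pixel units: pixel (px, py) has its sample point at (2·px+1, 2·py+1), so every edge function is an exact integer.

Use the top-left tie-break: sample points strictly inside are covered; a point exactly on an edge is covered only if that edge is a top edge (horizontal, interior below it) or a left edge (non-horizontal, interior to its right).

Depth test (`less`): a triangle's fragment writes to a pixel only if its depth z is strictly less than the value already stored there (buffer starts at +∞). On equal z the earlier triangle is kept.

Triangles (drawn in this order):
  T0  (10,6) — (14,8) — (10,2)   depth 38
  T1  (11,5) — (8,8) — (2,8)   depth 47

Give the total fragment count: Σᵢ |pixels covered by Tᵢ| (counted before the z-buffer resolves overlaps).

T0:
  2·area = 16  (B↔C swapped to make it positive)
  edge (10, 6)→(10, 2): d=(0,-4) top-left  bias=+0
  edge (10, 2)→(14, 8): d=(4,6) right/bottom  bias=-1
  edge (14, 8)→(10, 6): d=(-4,-2) top-left  bias=+0
    (5,2)@(11, 5): e=[4,6,6] → X
    (6,2)@(13, 5): e=[12,-6,10] → .
    (5,3)@(11, 7): e=[4,14,-2] → .
    (6,3)@(13, 7): e=[12,2,2] → X
    (7,3)@(15, 7): e=[20,-10,6] → .
    (6,4)@(13, 9): e=[12,10,-6] → .
  covered (2 px):
    . . . . . . . . .
    . . . . . . . . .
    . . . . . X . . .
    . . . . . . X . .
    . . . . . . . . .
T1:
  2·area = 18
  edge (11, 5)→(8, 8): d=(-3,3) right/bottom  bias=-1
  edge (8, 8)→(2, 8): d=(-6,0) right/bottom  bias=-1
  edge (2, 8)→(11, 5): d=(9,-3) top-left  bias=+0
    (7,0)@(15, 1): e=[0,42,-24] → .  [on edge]
    (6,1)@(13, 3): e=[0,30,-12] → .  [on edge]
    (8,1)@(17, 3): e=[-12,30,0] → .  [on edge]
    (5,2)@(11, 5): e=[0,18,0] → .  [on edge]
    (2,3)@(5, 7): e=[12,6,0] → X  [on edge]
    (3,3)@(7, 7): e=[6,6,6] → X
    (4,3)@(9, 7): e=[0,6,12] → .  [on edge]
    (2,4)@(5, 9): e=[6,-6,18] → .
    (3,4)@(7, 9): e=[0,-6,24] → .  [on edge]
  covered (2 px):
    . . . . . . . . .
    . . . . . . . . .
    . . . . . . . . .
    . . X X . . . . .
    . . . . . . . . .

Result: 4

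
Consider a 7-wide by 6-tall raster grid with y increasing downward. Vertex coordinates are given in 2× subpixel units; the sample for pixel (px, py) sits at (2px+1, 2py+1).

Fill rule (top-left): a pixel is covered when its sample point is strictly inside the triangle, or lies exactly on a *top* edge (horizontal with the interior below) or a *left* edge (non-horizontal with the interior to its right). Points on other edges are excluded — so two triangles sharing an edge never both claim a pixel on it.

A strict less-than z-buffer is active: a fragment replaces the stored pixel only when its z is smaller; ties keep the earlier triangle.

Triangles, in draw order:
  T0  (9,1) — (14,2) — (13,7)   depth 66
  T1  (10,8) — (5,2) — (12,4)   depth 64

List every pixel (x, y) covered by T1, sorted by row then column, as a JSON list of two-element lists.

T0:
  2·area = 26
  edge (9, 1)→(14, 2): d=(5,1) right/bottom  bias=-1
  edge (14, 2)→(13, 7): d=(-1,5) right/bottom  bias=-1
  edge (13, 7)→(9, 1): d=(-4,-6) top-left  bias=+0
    (4,0)@(9, 1): e=[0,26,0] → ·  [on edge]
    (5,1)@(11, 3): e=[8,14,4] → █
    (6,1)@(13, 3): e=[6,4,16] → █
    (5,2)@(11, 5): e=[18,12,-4] → ·
    (6,2)@(13, 5): e=[16,2,8] → █
    (6,3)@(13, 7): e=[26,0,0] → ·  [on edge]
  covered (3 px):
    · · · · · · ·
    · · · · · █ █
    · · · · · · █
    · · · · · · ·
    · · · · · · ·
    · · · · · · ·
T1:
  2·area = 32
  edge (10, 8)→(5, 2): d=(-5,-6) top-left  bias=+0
  edge (5, 2)→(12, 4): d=(7,2) right/bottom  bias=-1
  edge (12, 4)→(10, 8): d=(-2,4) right/bottom  bias=-1
    (3,1)@(7, 3): e=[7,3,22] → █
    (4,1)@(9, 3): e=[19,-1,14] → ·
    (3,2)@(7, 5): e=[-3,17,18] → ·
    (4,2)@(9, 5): e=[9,13,10] → █
    (5,2)@(11, 5): e=[21,9,2] → █
    (6,2)@(13, 5): e=[33,5,-6] → ·
    (4,3)@(9, 7): e=[-1,27,6] → ·
    (5,3)@(11, 7): e=[11,23,-2] → ·
  covered (3 px):
    · · · · · · ·
    · · · █ · · ·
    · · · · █ █ ·
    · · · · · · ·
    · · · · · · ·
    · · · · · · ·

Final: [[3,1],[4,2],[5,2]]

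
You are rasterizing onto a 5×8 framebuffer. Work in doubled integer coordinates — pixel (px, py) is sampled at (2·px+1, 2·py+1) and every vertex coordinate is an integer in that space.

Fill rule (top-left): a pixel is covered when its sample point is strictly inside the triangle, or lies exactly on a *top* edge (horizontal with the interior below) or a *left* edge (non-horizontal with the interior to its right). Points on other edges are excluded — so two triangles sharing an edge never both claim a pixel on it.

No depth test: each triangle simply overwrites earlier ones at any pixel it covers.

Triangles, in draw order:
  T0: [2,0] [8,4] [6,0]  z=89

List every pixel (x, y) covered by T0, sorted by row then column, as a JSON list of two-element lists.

T0:
  2·area = 16  (B↔C swapped to make it positive)
  edge (2, 0)→(6, 0): d=(4,0) top-left  bias=+0
  edge (6, 0)→(8, 4): d=(2,4) right/bottom  bias=-1
  edge (8, 4)→(2, 0): d=(-6,-4) top-left  bias=+0
    (2,0)@(5, 1): e=[4,6,6] → X
    (3,0)@(7, 1): e=[4,-2,14] → .
    (2,1)@(5, 3): e=[12,10,-6] → .
    (3,1)@(7, 3): e=[12,2,2] → X
    (4,1)@(9, 3): e=[12,-6,10] → .
    (3,2)@(7, 5): e=[20,6,-10] → .
  covered (2 px):
    . . X . .
    . . . X .
    . . . . .
    . . . . .
    . . . . .
    . . . . .
    . . . . .
    . . . . .

Answer: [[2,0],[3,1]]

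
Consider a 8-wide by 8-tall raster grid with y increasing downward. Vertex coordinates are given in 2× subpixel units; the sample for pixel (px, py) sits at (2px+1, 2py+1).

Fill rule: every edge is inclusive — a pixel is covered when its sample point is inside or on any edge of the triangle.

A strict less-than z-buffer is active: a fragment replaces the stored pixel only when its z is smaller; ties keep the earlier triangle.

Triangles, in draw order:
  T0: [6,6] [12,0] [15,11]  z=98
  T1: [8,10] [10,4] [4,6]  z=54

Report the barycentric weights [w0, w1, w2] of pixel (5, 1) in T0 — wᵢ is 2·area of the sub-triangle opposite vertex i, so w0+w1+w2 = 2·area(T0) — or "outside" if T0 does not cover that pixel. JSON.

T0:
  2·area = 84
  edge (6, 6)→(12, 0): d=(6,-6) inclusive
  edge (12, 0)→(15, 11): d=(3,11) inclusive
  edge (15, 11)→(6, 6): d=(-9,-5) inclusive
    (5,0)@(11, 1): e=[0,14,70] → █  [on edge]
    (6,0)@(13, 1): e=[12,-8,80] → ·
    (4,1)@(9, 3): e=[0,42,42] → █  [on edge]
    (6,1)@(13, 3): e=[24,-2,62] → ·
    (3,2)@(7, 5): e=[0,70,14] → █  [on edge]
    (6,2)@(13, 5): e=[36,4,44] → █
    (7,2)@(15, 5): e=[48,-18,54] → ·
    (2,3)@(5, 7): e=[0,98,-14] → ·  [on edge]
    (3,3)@(7, 7): e=[12,76,-4] → ·
    (4,3)@(9, 7): e=[24,54,6] → █
    (7,3)@(15, 7): e=[60,-12,36] → ·
    (1,4)@(3, 9): e=[0,126,-42] → ·  [on edge]
    (0,5)@(1, 11): e=[0,154,-70] → ·  [on edge]
    (7,5)@(15, 11): e=[84,0,0] → █  [on edge]
  covered (12 px):
    · · · · · █ · ·
    · · · · █ █ · ·
    · · · █ █ █ █ ·
    · · · · █ █ █ ·
    · · · · · · █ ·
    · · · · · · · █
    · · · · · · · ·
    · · · · · · · ·
T1:
  2·area = 32  (B↔C swapped to make it positive)
  edge (8, 10)→(4, 6): d=(-4,-4) inclusive
  edge (4, 6)→(10, 4): d=(6,-2) inclusive
  edge (10, 4)→(8, 10): d=(-2,6) inclusive
    (5,0)@(11, 1): e=[48,-16,0] → ·  [on edge]
    (0,1)@(1, 3): e=[0,-24,56] → ·  [on edge]
    (6,1)@(13, 3): e=[48,0,-16] → ·  [on edge]
    (1,2)@(3, 5): e=[0,-8,40] → ·  [on edge]
    (3,2)@(7, 5): e=[16,0,16] → █  [on edge]
    (4,2)@(9, 5): e=[24,4,4] → █
    (5,2)@(11, 5): e=[32,8,-8] → ·
    (0,3)@(1, 7): e=[-16,0,48] → ·  [on edge]
    (2,3)@(5, 7): e=[0,8,24] → █  [on edge]
    (4,3)@(9, 7): e=[16,16,0] → █  [on edge]
    (5,3)@(11, 7): e=[24,20,-12] → ·
    (2,4)@(5, 9): e=[-8,20,20] → ·
    (3,4)@(7, 9): e=[0,24,8] → █  [on edge]
    (4,5)@(9, 11): e=[0,40,-8] → ·  [on edge]
    (3,6)@(7, 13): e=[-16,48,0] → ·  [on edge]
    (5,6)@(11, 13): e=[0,56,-24] → ·  [on edge]
    (6,7)@(13, 15): e=[0,72,-40] → ·  [on edge]
  covered (6 px):
    · · · · · · · ·
    · · · · · · · ·
    · · · █ █ · · ·
    · · █ █ █ · · ·
    · · · █ · · · ·
    · · · · · · · ·
    · · · · · · · ·
    · · · · · · · ·

Final: [20,52,12]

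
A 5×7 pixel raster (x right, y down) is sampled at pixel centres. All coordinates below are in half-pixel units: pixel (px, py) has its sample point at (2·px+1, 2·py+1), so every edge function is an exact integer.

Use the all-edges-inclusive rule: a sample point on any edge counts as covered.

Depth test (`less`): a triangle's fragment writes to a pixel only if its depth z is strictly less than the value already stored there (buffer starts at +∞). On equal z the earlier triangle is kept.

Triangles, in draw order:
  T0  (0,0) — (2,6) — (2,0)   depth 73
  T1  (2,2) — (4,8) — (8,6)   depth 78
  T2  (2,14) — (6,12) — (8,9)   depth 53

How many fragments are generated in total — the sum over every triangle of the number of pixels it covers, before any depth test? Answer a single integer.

T0:
  2·area = 12  (B↔C swapped to make it positive)
  edge (0, 0)→(2, 0): d=(2,0) inclusive
  edge (2, 0)→(2, 6): d=(0,6) inclusive
  edge (2, 6)→(0, 0): d=(-2,-6) inclusive
    (0,0)@(1, 1): e=[2,6,4] → X
    (1,0)@(3, 1): e=[2,-6,16] → .
    (0,1)@(1, 3): e=[6,6,0] → X  [on edge]
    (1,1)@(3, 3): e=[6,-6,12] → .
    (0,2)@(1, 5): e=[10,6,-4] → .
    (1,4)@(3, 9): e=[18,-6,0] → .  [on edge]
  covered (2 px):
    X . . . .
    X . . . .
    . . . . .
    . . . . .
    . . . . .
    . . . . .
    . . . . .
T1:
  2·area = 28  (B↔C swapped to make it positive)
  edge (2, 2)→(8, 6): d=(6,4) inclusive
  edge (8, 6)→(4, 8): d=(-4,2) inclusive
  edge (4, 8)→(2, 2): d=(-2,-6) inclusive
    (1,1)@(3, 3): e=[2,22,4] → X
    (2,1)@(5, 3): e=[-6,18,16] → .
    (1,2)@(3, 5): e=[14,14,0] → X  [on edge]
    (2,2)@(5, 5): e=[6,10,12] → X
    (3,2)@(7, 5): e=[-2,6,24] → .
    (1,3)@(3, 7): e=[26,6,-4] → .
    (2,3)@(5, 7): e=[18,2,8] → X
    (3,3)@(7, 7): e=[10,-2,20] → .
    (2,4)@(5, 9): e=[30,-6,4] → .
    (2,5)@(5, 11): e=[42,-14,0] → .  [on edge]
  covered (4 px):
    . . . . .
    . X . . .
    . X X . .
    . . X . .
    . . . . .
    . . . . .
    . . . . .
T2:
  2·area = 8  (B↔C swapped to make it positive)
  edge (2, 14)→(8, 9): d=(6,-5) inclusive
  edge (8, 9)→(6, 12): d=(-2,3) inclusive
  edge (6, 12)→(2, 14): d=(-4,2) inclusive
  covered (0 px):
    . . . . .
    . . . . .
    . . . . .
    . . . . .
    . . . . .
    . . . . .
    . . . . .

Result: 6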